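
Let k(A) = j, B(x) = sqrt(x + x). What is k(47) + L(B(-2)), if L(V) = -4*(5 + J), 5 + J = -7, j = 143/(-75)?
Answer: 1957/75 ≈ 26.093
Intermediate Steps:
j = -143/75 (j = 143*(-1/75) = -143/75 ≈ -1.9067)
J = -12 (J = -5 - 7 = -12)
B(x) = sqrt(2)*sqrt(x) (B(x) = sqrt(2*x) = sqrt(2)*sqrt(x))
k(A) = -143/75
L(V) = 28 (L(V) = -4*(5 - 12) = -4*(-7) = 28)
k(47) + L(B(-2)) = -143/75 + 28 = 1957/75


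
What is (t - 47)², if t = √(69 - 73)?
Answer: 2205 - 188*I ≈ 2205.0 - 188.0*I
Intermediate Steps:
t = 2*I (t = √(-4) = 2*I ≈ 2.0*I)
(t - 47)² = (2*I - 47)² = (-47 + 2*I)²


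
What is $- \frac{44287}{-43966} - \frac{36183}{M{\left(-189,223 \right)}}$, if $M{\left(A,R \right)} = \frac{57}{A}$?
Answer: $\frac{5274874393}{43966} \approx 1.1998 \cdot 10^{5}$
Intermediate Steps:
$- \frac{44287}{-43966} - \frac{36183}{M{\left(-189,223 \right)}} = - \frac{44287}{-43966} - \frac{36183}{57 \frac{1}{-189}} = \left(-44287\right) \left(- \frac{1}{43966}\right) - \frac{36183}{57 \left(- \frac{1}{189}\right)} = \frac{44287}{43966} - \frac{36183}{- \frac{19}{63}} = \frac{44287}{43966} - - \frac{2279529}{19} = \frac{44287}{43966} + \frac{2279529}{19} = \frac{5274874393}{43966}$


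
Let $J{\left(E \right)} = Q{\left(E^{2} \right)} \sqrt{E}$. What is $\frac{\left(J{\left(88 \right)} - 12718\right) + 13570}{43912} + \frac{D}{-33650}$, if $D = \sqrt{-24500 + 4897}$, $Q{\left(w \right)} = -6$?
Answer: $\frac{213}{10978} - \frac{3 \sqrt{22}}{10978} - \frac{i \sqrt{19603}}{33650} \approx 0.018121 - 0.0041608 i$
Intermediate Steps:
$D = i \sqrt{19603}$ ($D = \sqrt{-19603} = i \sqrt{19603} \approx 140.01 i$)
$J{\left(E \right)} = - 6 \sqrt{E}$
$\frac{\left(J{\left(88 \right)} - 12718\right) + 13570}{43912} + \frac{D}{-33650} = \frac{\left(- 6 \sqrt{88} - 12718\right) + 13570}{43912} + \frac{i \sqrt{19603}}{-33650} = \left(\left(- 6 \cdot 2 \sqrt{22} - 12718\right) + 13570\right) \frac{1}{43912} + i \sqrt{19603} \left(- \frac{1}{33650}\right) = \left(\left(- 12 \sqrt{22} - 12718\right) + 13570\right) \frac{1}{43912} - \frac{i \sqrt{19603}}{33650} = \left(\left(-12718 - 12 \sqrt{22}\right) + 13570\right) \frac{1}{43912} - \frac{i \sqrt{19603}}{33650} = \left(852 - 12 \sqrt{22}\right) \frac{1}{43912} - \frac{i \sqrt{19603}}{33650} = \left(\frac{213}{10978} - \frac{3 \sqrt{22}}{10978}\right) - \frac{i \sqrt{19603}}{33650} = \frac{213}{10978} - \frac{3 \sqrt{22}}{10978} - \frac{i \sqrt{19603}}{33650}$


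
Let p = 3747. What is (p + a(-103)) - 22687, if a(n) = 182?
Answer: -18758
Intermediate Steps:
(p + a(-103)) - 22687 = (3747 + 182) - 22687 = 3929 - 22687 = -18758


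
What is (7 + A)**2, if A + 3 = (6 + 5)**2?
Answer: 15625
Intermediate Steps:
A = 118 (A = -3 + (6 + 5)**2 = -3 + 11**2 = -3 + 121 = 118)
(7 + A)**2 = (7 + 118)**2 = 125**2 = 15625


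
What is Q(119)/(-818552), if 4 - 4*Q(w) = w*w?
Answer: 14157/3274208 ≈ 0.0043238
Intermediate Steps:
Q(w) = 1 - w**2/4 (Q(w) = 1 - w*w/4 = 1 - w**2/4)
Q(119)/(-818552) = (1 - 1/4*119**2)/(-818552) = (1 - 1/4*14161)*(-1/818552) = (1 - 14161/4)*(-1/818552) = -14157/4*(-1/818552) = 14157/3274208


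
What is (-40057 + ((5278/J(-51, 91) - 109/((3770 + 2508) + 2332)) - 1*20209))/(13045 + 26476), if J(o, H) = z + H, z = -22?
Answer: -3973110209/2608781210 ≈ -1.5230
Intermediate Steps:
J(o, H) = -22 + H
(-40057 + ((5278/J(-51, 91) - 109/((3770 + 2508) + 2332)) - 1*20209))/(13045 + 26476) = (-40057 + ((5278/(-22 + 91) - 109/((3770 + 2508) + 2332)) - 1*20209))/(13045 + 26476) = (-40057 + ((5278/69 - 109/(6278 + 2332)) - 20209))/39521 = (-40057 + ((5278*(1/69) - 109/8610) - 20209))*(1/39521) = (-40057 + ((5278/69 - 109*1/8610) - 20209))*(1/39521) = (-40057 + ((5278/69 - 109/8610) - 20209))*(1/39521) = (-40057 + (5048451/66010 - 20209))*(1/39521) = (-40057 - 1328947639/66010)*(1/39521) = -3973110209/66010*1/39521 = -3973110209/2608781210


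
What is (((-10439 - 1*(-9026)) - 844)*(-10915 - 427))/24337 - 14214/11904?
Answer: 50730551343/48284608 ≈ 1050.7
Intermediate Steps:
(((-10439 - 1*(-9026)) - 844)*(-10915 - 427))/24337 - 14214/11904 = (((-10439 + 9026) - 844)*(-11342))*(1/24337) - 14214*1/11904 = ((-1413 - 844)*(-11342))*(1/24337) - 2369/1984 = -2257*(-11342)*(1/24337) - 2369/1984 = 25598894*(1/24337) - 2369/1984 = 25598894/24337 - 2369/1984 = 50730551343/48284608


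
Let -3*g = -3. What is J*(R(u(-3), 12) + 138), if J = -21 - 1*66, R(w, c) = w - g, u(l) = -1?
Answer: -11832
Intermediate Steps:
g = 1 (g = -⅓*(-3) = 1)
R(w, c) = -1 + w (R(w, c) = w - 1*1 = w - 1 = -1 + w)
J = -87 (J = -21 - 66 = -87)
J*(R(u(-3), 12) + 138) = -87*((-1 - 1) + 138) = -87*(-2 + 138) = -87*136 = -11832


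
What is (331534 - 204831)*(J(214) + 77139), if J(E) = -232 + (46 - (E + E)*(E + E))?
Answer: -13459786393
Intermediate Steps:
J(E) = -186 - 4*E² (J(E) = -232 + (46 - 2*E*2*E) = -232 + (46 - 4*E²) = -186 - 4*E²)
(331534 - 204831)*(J(214) + 77139) = (331534 - 204831)*((-186 - 4*214²) + 77139) = 126703*((-186 - 4*45796) + 77139) = 126703*((-186 - 183184) + 77139) = 126703*(-183370 + 77139) = 126703*(-106231) = -13459786393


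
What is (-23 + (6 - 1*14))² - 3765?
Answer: -2804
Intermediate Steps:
(-23 + (6 - 1*14))² - 3765 = (-23 + (6 - 14))² - 3765 = (-23 - 8)² - 3765 = (-31)² - 3765 = 961 - 3765 = -2804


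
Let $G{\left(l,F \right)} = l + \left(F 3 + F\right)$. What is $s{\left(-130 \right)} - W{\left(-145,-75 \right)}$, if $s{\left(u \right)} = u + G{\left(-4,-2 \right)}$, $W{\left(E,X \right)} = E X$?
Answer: $-11017$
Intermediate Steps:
$G{\left(l,F \right)} = l + 4 F$ ($G{\left(l,F \right)} = l + \left(3 F + F\right) = l + 4 F$)
$s{\left(u \right)} = -12 + u$ ($s{\left(u \right)} = u + \left(-4 + 4 \left(-2\right)\right) = u - 12 = -12 + u$)
$s{\left(-130 \right)} - W{\left(-145,-75 \right)} = \left(-12 - 130\right) - \left(-145\right) \left(-75\right) = -142 - 10875 = -11017$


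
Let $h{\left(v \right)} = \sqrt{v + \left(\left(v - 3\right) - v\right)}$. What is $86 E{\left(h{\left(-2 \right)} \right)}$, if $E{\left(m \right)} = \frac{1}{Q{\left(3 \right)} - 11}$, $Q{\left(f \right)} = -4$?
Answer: $- \frac{86}{15} \approx -5.7333$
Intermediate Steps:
$h{\left(v \right)} = \sqrt{-3 + v}$ ($h{\left(v \right)} = \sqrt{v + \left(\left(-3 + v\right) - v\right)} = \sqrt{v - 3} = \sqrt{-3 + v}$)
$E{\left(m \right)} = - \frac{1}{15}$ ($E{\left(m \right)} = \frac{1}{-4 - 11} = \frac{1}{-15} = - \frac{1}{15}$)
$86 E{\left(h{\left(-2 \right)} \right)} = 86 \left(- \frac{1}{15}\right) = - \frac{86}{15}$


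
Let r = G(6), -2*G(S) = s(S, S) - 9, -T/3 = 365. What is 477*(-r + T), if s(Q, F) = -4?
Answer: -1050831/2 ≈ -5.2542e+5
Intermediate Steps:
T = -1095 (T = -3*365 = -1095)
G(S) = 13/2 (G(S) = -(-4 - 9)/2 = -1/2*(-13) = 13/2)
r = 13/2 ≈ 6.5000
477*(-r + T) = 477*(-1*13/2 - 1095) = 477*(-13/2 - 1095) = 477*(-2203/2) = -1050831/2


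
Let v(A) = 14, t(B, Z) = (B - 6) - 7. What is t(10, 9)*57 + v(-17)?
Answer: -157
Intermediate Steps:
t(B, Z) = -13 + B (t(B, Z) = (-6 + B) - 7 = -13 + B)
t(10, 9)*57 + v(-17) = (-13 + 10)*57 + 14 = -3*57 + 14 = -171 + 14 = -157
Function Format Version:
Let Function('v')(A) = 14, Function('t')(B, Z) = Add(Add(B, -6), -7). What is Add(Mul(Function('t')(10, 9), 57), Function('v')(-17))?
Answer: -157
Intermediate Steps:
Function('t')(B, Z) = Add(-13, B) (Function('t')(B, Z) = Add(Add(-6, B), -7) = Add(-13, B))
Add(Mul(Function('t')(10, 9), 57), Function('v')(-17)) = Add(Mul(Add(-13, 10), 57), 14) = Add(Mul(-3, 57), 14) = Add(-171, 14) = -157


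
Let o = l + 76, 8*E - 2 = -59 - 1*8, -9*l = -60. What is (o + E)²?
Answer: 3200521/576 ≈ 5556.5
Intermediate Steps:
l = 20/3 (l = -⅑*(-60) = 20/3 ≈ 6.6667)
E = -65/8 (E = ¼ + (-59 - 1*8)/8 = ¼ + (-59 - 8)/8 = ¼ + (⅛)*(-67) = ¼ - 67/8 = -65/8 ≈ -8.1250)
o = 248/3 (o = 20/3 + 76 = 248/3 ≈ 82.667)
(o + E)² = (248/3 - 65/8)² = (1789/24)² = 3200521/576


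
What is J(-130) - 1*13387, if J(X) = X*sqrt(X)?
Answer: -13387 - 130*I*sqrt(130) ≈ -13387.0 - 1482.2*I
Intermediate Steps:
J(X) = X**(3/2)
J(-130) - 1*13387 = (-130)**(3/2) - 1*13387 = -130*I*sqrt(130) - 13387 = -13387 - 130*I*sqrt(130)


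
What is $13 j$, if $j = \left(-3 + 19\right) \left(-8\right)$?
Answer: $-1664$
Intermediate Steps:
$j = -128$ ($j = 16 \left(-8\right) = -128$)
$13 j = 13 \left(-128\right) = -1664$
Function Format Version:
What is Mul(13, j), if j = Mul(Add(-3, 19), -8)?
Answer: -1664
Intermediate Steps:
j = -128 (j = Mul(16, -8) = -128)
Mul(13, j) = Mul(13, -128) = -1664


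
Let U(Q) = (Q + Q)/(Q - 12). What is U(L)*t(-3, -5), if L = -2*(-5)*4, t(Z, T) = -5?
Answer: -100/7 ≈ -14.286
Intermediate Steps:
L = 40 (L = 10*4 = 40)
U(Q) = 2*Q/(-12 + Q) (U(Q) = (2*Q)/(-12 + Q) = 2*Q/(-12 + Q))
U(L)*t(-3, -5) = (2*40/(-12 + 40))*(-5) = (2*40/28)*(-5) = (2*40*(1/28))*(-5) = (20/7)*(-5) = -100/7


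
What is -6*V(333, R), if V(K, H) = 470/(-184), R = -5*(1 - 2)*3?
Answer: 705/46 ≈ 15.326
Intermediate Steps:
R = 15 (R = -5*(-1)*3 = 5*3 = 15)
V(K, H) = -235/92 (V(K, H) = 470*(-1/184) = -235/92)
-6*V(333, R) = -6*(-235/92) = 705/46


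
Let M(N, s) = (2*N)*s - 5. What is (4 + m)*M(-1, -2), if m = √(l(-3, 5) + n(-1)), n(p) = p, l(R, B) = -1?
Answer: -4 - I*√2 ≈ -4.0 - 1.4142*I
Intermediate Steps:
M(N, s) = -5 + 2*N*s (M(N, s) = 2*N*s - 5 = -5 + 2*N*s)
m = I*√2 (m = √(-1 - 1) = √(-2) = I*√2 ≈ 1.4142*I)
(4 + m)*M(-1, -2) = (4 + I*√2)*(-5 + 2*(-1)*(-2)) = (4 + I*√2)*(-5 + 4) = (4 + I*√2)*(-1) = -4 - I*√2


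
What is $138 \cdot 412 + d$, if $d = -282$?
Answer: $56574$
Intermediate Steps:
$138 \cdot 412 + d = 138 \cdot 412 - 282 = 56856 - 282 = 56574$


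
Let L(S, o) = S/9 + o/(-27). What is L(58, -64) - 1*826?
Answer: -22064/27 ≈ -817.19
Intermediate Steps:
L(S, o) = -o/27 + S/9 (L(S, o) = S*(⅑) + o*(-1/27) = S/9 - o/27 = -o/27 + S/9)
L(58, -64) - 1*826 = (-1/27*(-64) + (⅑)*58) - 1*826 = (64/27 + 58/9) - 826 = 238/27 - 826 = -22064/27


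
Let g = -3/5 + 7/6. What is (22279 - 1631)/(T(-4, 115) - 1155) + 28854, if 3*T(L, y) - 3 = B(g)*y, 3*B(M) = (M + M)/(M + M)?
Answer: 296173602/10271 ≈ 28836.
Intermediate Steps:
g = 17/30 (g = -3*⅕ + 7*(⅙) = -⅗ + 7/6 = 17/30 ≈ 0.56667)
B(M) = ⅓ (B(M) = ((M + M)/(M + M))/3 = ((2*M)/((2*M)))/3 = ((2*M)*(1/(2*M)))/3 = (⅓)*1 = ⅓)
T(L, y) = 1 + y/9 (T(L, y) = 1 + (y/3)/3 = 1 + y/9)
(22279 - 1631)/(T(-4, 115) - 1155) + 28854 = (22279 - 1631)/((1 + (⅑)*115) - 1155) + 28854 = 20648/((1 + 115/9) - 1155) + 28854 = 20648/(124/9 - 1155) + 28854 = 20648/(-10271/9) + 28854 = 20648*(-9/10271) + 28854 = -185832/10271 + 28854 = 296173602/10271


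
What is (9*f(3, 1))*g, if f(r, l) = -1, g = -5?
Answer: 45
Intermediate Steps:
(9*f(3, 1))*g = (9*(-1))*(-5) = -9*(-5) = 45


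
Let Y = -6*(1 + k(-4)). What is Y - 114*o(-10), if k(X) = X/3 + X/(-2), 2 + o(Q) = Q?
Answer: 1358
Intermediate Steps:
o(Q) = -2 + Q
k(X) = -X/6 (k(X) = X*(1/3) + X*(-1/2) = X/3 - X/2 = -X/6)
Y = -10 (Y = -6*(1 - 1/6*(-4)) = -6*(1 + 2/3) = -6*5/3 = -10)
Y - 114*o(-10) = -10 - 114*(-2 - 10) = -10 - 114*(-12) = -10 + 1368 = 1358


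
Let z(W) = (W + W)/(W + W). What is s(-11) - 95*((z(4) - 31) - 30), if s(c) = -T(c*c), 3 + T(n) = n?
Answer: 5582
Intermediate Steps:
T(n) = -3 + n
z(W) = 1 (z(W) = (2*W)/((2*W)) = (2*W)*(1/(2*W)) = 1)
s(c) = 3 - c² (s(c) = -(-3 + c*c) = -(-3 + c²) = 3 - c²)
s(-11) - 95*((z(4) - 31) - 30) = (3 - 1*(-11)²) - 95*((1 - 31) - 30) = (3 - 1*121) - 95*(-30 - 30) = (3 - 121) - 95*(-60) = -118 + 5700 = 5582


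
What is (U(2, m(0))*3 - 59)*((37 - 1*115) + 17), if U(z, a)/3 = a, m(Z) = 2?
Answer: 2501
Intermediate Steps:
U(z, a) = 3*a
(U(2, m(0))*3 - 59)*((37 - 1*115) + 17) = ((3*2)*3 - 59)*((37 - 1*115) + 17) = (6*3 - 59)*((37 - 115) + 17) = (18 - 59)*(-78 + 17) = -41*(-61) = 2501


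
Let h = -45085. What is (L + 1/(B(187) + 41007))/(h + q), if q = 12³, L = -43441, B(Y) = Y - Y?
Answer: 1781385086/1777940499 ≈ 1.0019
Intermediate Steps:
B(Y) = 0
q = 1728
(L + 1/(B(187) + 41007))/(h + q) = (-43441 + 1/(0 + 41007))/(-45085 + 1728) = (-43441 + 1/41007)/(-43357) = (-43441 + 1/41007)*(-1/43357) = -1781385086/41007*(-1/43357) = 1781385086/1777940499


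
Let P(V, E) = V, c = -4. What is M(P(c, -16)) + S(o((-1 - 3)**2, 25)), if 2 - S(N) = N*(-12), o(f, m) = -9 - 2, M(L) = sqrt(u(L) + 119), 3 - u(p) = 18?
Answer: -130 + 2*sqrt(26) ≈ -119.80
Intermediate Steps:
u(p) = -15 (u(p) = 3 - 1*18 = 3 - 18 = -15)
M(L) = 2*sqrt(26) (M(L) = sqrt(-15 + 119) = sqrt(104) = 2*sqrt(26))
o(f, m) = -11
S(N) = 2 + 12*N (S(N) = 2 - N*(-12) = 2 - (-12)*N = 2 + 12*N)
M(P(c, -16)) + S(o((-1 - 3)**2, 25)) = 2*sqrt(26) + (2 + 12*(-11)) = 2*sqrt(26) + (2 - 132) = 2*sqrt(26) - 130 = -130 + 2*sqrt(26)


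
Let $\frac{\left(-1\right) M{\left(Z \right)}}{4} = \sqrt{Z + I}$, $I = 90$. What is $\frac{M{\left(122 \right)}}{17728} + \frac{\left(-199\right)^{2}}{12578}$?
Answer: $\frac{39601}{12578} - \frac{\sqrt{53}}{2216} \approx 3.1451$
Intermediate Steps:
$M{\left(Z \right)} = - 4 \sqrt{90 + Z}$ ($M{\left(Z \right)} = - 4 \sqrt{Z + 90} = - 4 \sqrt{90 + Z}$)
$\frac{M{\left(122 \right)}}{17728} + \frac{\left(-199\right)^{2}}{12578} = \frac{\left(-4\right) \sqrt{90 + 122}}{17728} + \frac{\left(-199\right)^{2}}{12578} = - 4 \sqrt{212} \cdot \frac{1}{17728} + 39601 \cdot \frac{1}{12578} = - 4 \cdot 2 \sqrt{53} \cdot \frac{1}{17728} + \frac{39601}{12578} = - 8 \sqrt{53} \cdot \frac{1}{17728} + \frac{39601}{12578} = - \frac{\sqrt{53}}{2216} + \frac{39601}{12578} = \frac{39601}{12578} - \frac{\sqrt{53}}{2216}$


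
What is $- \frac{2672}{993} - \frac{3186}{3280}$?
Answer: $- \frac{5963929}{1628520} \approx -3.6622$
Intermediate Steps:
$- \frac{2672}{993} - \frac{3186}{3280} = \left(-2672\right) \frac{1}{993} - \frac{1593}{1640} = - \frac{2672}{993} - \frac{1593}{1640} = - \frac{5963929}{1628520}$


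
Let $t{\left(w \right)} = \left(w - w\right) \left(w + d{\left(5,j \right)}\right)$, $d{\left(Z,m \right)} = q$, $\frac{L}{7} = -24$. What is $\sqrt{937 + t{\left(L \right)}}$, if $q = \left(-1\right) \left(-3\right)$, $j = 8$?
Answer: $\sqrt{937} \approx 30.61$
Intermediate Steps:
$L = -168$ ($L = 7 \left(-24\right) = -168$)
$q = 3$
$d{\left(Z,m \right)} = 3$
$t{\left(w \right)} = 0$ ($t{\left(w \right)} = \left(w - w\right) \left(w + 3\right) = 0 \left(3 + w\right) = 0$)
$\sqrt{937 + t{\left(L \right)}} = \sqrt{937 + 0} = \sqrt{937}$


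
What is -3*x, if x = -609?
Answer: 1827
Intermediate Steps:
-3*x = -3*(-609) = 1827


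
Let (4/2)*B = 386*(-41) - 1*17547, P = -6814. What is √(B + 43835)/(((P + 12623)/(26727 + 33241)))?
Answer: 89952*√12066/5809 ≈ 1700.9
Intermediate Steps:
B = -33373/2 (B = (386*(-41) - 1*17547)/2 = (-15826 - 17547)/2 = (½)*(-33373) = -33373/2 ≈ -16687.)
√(B + 43835)/(((P + 12623)/(26727 + 33241))) = √(-33373/2 + 43835)/(((-6814 + 12623)/(26727 + 33241))) = √(54297/2)/((5809/59968)) = (3*√12066/2)/((5809*(1/59968))) = (3*√12066/2)/(5809/59968) = (3*√12066/2)*(59968/5809) = 89952*√12066/5809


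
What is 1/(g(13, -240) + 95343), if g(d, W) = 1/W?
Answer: 240/22882319 ≈ 1.0488e-5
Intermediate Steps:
1/(g(13, -240) + 95343) = 1/(1/(-240) + 95343) = 1/(-1/240 + 95343) = 1/(22882319/240) = 240/22882319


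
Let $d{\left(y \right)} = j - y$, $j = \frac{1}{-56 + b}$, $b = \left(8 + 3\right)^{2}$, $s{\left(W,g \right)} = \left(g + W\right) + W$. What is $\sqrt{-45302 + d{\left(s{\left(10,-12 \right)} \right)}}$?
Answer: $\frac{i \sqrt{191434685}}{65} \approx 212.86 i$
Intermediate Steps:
$s{\left(W,g \right)} = g + 2 W$ ($s{\left(W,g \right)} = \left(W + g\right) + W = g + 2 W$)
$b = 121$ ($b = 11^{2} = 121$)
$j = \frac{1}{65}$ ($j = \frac{1}{-56 + 121} = \frac{1}{65} \approx 0.015385$)
$d{\left(y \right)} = \frac{1}{65} - y$
$\sqrt{-45302 + d{\left(s{\left(10,-12 \right)} \right)}} = \sqrt{-45302 + \left(\frac{1}{65} - \left(-12 + 2 \cdot 10\right)\right)} = \sqrt{-45302 + \left(\frac{1}{65} - \left(-12 + 20\right)\right)} = \sqrt{-45302 + \left(\frac{1}{65} - 8\right)} = \sqrt{-45302 - \frac{519}{65}} = \sqrt{- \frac{2945149}{65}} = \frac{i \sqrt{191434685}}{65}$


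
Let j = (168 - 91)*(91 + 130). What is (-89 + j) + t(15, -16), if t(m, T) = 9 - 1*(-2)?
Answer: 16939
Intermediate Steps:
t(m, T) = 11 (t(m, T) = 9 + 2 = 11)
j = 17017 (j = 77*221 = 17017)
(-89 + j) + t(15, -16) = (-89 + 17017) + 11 = 16928 + 11 = 16939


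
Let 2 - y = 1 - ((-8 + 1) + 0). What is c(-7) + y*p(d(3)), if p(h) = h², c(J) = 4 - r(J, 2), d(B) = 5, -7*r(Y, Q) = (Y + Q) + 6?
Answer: -1021/7 ≈ -145.86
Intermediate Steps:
r(Y, Q) = -6/7 - Q/7 - Y/7 (r(Y, Q) = -((Y + Q) + 6)/7 = -((Q + Y) + 6)/7 = -(6 + Q + Y)/7 = -6/7 - Q/7 - Y/7)
c(J) = 36/7 + J/7 (c(J) = 4 - (-6/7 - ⅐*2 - J/7) = 4 - (-6/7 - 2/7 - J/7) = 4 - (-8/7 - J/7) = 4 + (8/7 + J/7) = 36/7 + J/7)
y = -6 (y = 2 - (1 - ((-8 + 1) + 0)) = 2 - (1 - (-7 + 0)) = 2 - (1 - 1*(-7)) = 2 - (1 + 7) = 2 - 1*8 = 2 - 8 = -6)
c(-7) + y*p(d(3)) = (36/7 + (⅐)*(-7)) - 6*5² = (36/7 - 1) - 6*25 = 29/7 - 150 = -1021/7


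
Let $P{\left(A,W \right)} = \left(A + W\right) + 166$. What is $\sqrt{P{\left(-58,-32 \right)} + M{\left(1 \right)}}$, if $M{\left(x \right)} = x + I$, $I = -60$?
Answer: $\sqrt{17} \approx 4.1231$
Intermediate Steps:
$P{\left(A,W \right)} = 166 + A + W$
$M{\left(x \right)} = -60 + x$ ($M{\left(x \right)} = x - 60 = -60 + x$)
$\sqrt{P{\left(-58,-32 \right)} + M{\left(1 \right)}} = \sqrt{\left(166 - 58 - 32\right) + \left(-60 + 1\right)} = \sqrt{76 - 59} = \sqrt{17}$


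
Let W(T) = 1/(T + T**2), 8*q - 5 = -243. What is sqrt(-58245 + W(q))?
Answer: I*sqrt(10908078241165)/13685 ≈ 241.34*I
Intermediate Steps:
q = -119/4 (q = 5/8 + (1/8)*(-243) = 5/8 - 243/8 = -119/4 ≈ -29.750)
sqrt(-58245 + W(q)) = sqrt(-58245 + 1/((-119/4)*(1 - 119/4))) = sqrt(-58245 - 4/(119*(-115/4))) = sqrt(-58245 - 4/119*(-4/115)) = sqrt(-58245 + 16/13685) = sqrt(-797082809/13685) = I*sqrt(10908078241165)/13685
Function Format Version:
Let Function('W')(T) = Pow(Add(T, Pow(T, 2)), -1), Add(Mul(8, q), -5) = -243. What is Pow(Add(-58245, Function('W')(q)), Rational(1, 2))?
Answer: Mul(Rational(1, 13685), I, Pow(10908078241165, Rational(1, 2))) ≈ Mul(241.34, I)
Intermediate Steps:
q = Rational(-119, 4) (q = Add(Rational(5, 8), Mul(Rational(1, 8), -243)) = Add(Rational(5, 8), Rational(-243, 8)) = Rational(-119, 4) ≈ -29.750)
Pow(Add(-58245, Function('W')(q)), Rational(1, 2)) = Pow(Add(-58245, Mul(Pow(Rational(-119, 4), -1), Pow(Add(1, Rational(-119, 4)), -1))), Rational(1, 2)) = Pow(Add(-58245, Mul(Rational(-4, 119), Pow(Rational(-115, 4), -1))), Rational(1, 2)) = Pow(Add(-58245, Mul(Rational(-4, 119), Rational(-4, 115))), Rational(1, 2)) = Pow(Add(-58245, Rational(16, 13685)), Rational(1, 2)) = Pow(Rational(-797082809, 13685), Rational(1, 2)) = Mul(Rational(1, 13685), I, Pow(10908078241165, Rational(1, 2)))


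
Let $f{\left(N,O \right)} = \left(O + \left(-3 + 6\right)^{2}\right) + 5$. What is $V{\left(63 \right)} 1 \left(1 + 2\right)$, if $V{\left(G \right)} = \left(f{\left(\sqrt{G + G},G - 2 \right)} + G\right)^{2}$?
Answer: $57132$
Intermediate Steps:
$f{\left(N,O \right)} = 14 + O$ ($f{\left(N,O \right)} = \left(O + 3^{2}\right) + 5 = \left(O + 9\right) + 5 = \left(9 + O\right) + 5 = 14 + O$)
$V{\left(G \right)} = \left(12 + 2 G\right)^{2}$ ($V{\left(G \right)} = \left(\left(14 + \left(G - 2\right)\right) + G\right)^{2} = \left(\left(14 + \left(-2 + G\right)\right) + G\right)^{2} = \left(\left(12 + G\right) + G\right)^{2} = \left(12 + 2 G\right)^{2}$)
$V{\left(63 \right)} 1 \left(1 + 2\right) = 4 \left(6 + 63\right)^{2} \cdot 1 \left(1 + 2\right) = 4 \cdot 69^{2} \cdot 1 \cdot 3 = 4 \cdot 4761 \cdot 3 = 19044 \cdot 3 = 57132$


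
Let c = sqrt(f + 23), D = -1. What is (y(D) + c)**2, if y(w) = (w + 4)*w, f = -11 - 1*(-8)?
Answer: 29 - 12*sqrt(5) ≈ 2.1672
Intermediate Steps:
f = -3 (f = -11 + 8 = -3)
y(w) = w*(4 + w) (y(w) = (4 + w)*w = w*(4 + w))
c = 2*sqrt(5) (c = sqrt(-3 + 23) = sqrt(20) = 2*sqrt(5) ≈ 4.4721)
(y(D) + c)**2 = (-(4 - 1) + 2*sqrt(5))**2 = (-1*3 + 2*sqrt(5))**2 = (-3 + 2*sqrt(5))**2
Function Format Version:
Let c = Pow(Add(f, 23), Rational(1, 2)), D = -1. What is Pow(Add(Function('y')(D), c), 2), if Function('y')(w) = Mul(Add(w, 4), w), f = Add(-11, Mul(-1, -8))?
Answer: Add(29, Mul(-12, Pow(5, Rational(1, 2)))) ≈ 2.1672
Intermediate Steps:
f = -3 (f = Add(-11, 8) = -3)
Function('y')(w) = Mul(w, Add(4, w)) (Function('y')(w) = Mul(Add(4, w), w) = Mul(w, Add(4, w)))
c = Mul(2, Pow(5, Rational(1, 2))) (c = Pow(Add(-3, 23), Rational(1, 2)) = Pow(20, Rational(1, 2)) = Mul(2, Pow(5, Rational(1, 2))) ≈ 4.4721)
Pow(Add(Function('y')(D), c), 2) = Pow(Add(Mul(-1, Add(4, -1)), Mul(2, Pow(5, Rational(1, 2)))), 2) = Pow(Add(Mul(-1, 3), Mul(2, Pow(5, Rational(1, 2)))), 2) = Pow(Add(-3, Mul(2, Pow(5, Rational(1, 2)))), 2)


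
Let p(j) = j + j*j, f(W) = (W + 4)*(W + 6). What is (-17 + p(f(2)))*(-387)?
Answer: -903645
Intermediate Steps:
f(W) = (4 + W)*(6 + W)
p(j) = j + j**2
(-17 + p(f(2)))*(-387) = (-17 + (24 + 2**2 + 10*2)*(1 + (24 + 2**2 + 10*2)))*(-387) = (-17 + (24 + 4 + 20)*(1 + (24 + 4 + 20)))*(-387) = (-17 + 48*(1 + 48))*(-387) = (-17 + 48*49)*(-387) = (-17 + 2352)*(-387) = 2335*(-387) = -903645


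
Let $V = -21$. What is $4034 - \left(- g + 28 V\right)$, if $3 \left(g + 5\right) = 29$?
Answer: $\frac{13880}{3} \approx 4626.7$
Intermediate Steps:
$g = \frac{14}{3}$ ($g = -5 + \frac{1}{3} \cdot 29 = -5 + \frac{29}{3} = \frac{14}{3} \approx 4.6667$)
$4034 - \left(- g + 28 V\right) = 4034 + \left(\left(-28\right) \left(-21\right) + \frac{14}{3}\right) = 4034 + \left(588 + \frac{14}{3}\right) = 4034 + \frac{1778}{3} = \frac{13880}{3}$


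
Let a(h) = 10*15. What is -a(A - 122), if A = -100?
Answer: -150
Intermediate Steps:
a(h) = 150
-a(A - 122) = -1*150 = -150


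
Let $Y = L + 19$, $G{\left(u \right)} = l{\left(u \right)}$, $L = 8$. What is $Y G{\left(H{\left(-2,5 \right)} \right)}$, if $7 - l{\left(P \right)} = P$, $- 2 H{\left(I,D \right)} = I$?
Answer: $162$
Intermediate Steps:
$H{\left(I,D \right)} = - \frac{I}{2}$
$l{\left(P \right)} = 7 - P$
$G{\left(u \right)} = 7 - u$
$Y = 27$ ($Y = 8 + 19 = 27$)
$Y G{\left(H{\left(-2,5 \right)} \right)} = 27 \left(7 - \left(- \frac{1}{2}\right) \left(-2\right)\right) = 27 \left(7 - 1\right) = 27 \cdot 6 = 162$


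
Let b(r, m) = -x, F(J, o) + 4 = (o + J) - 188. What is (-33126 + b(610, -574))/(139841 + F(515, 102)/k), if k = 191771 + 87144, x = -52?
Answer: -922483471/3900375294 ≈ -0.23651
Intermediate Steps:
k = 278915
F(J, o) = -192 + J + o (F(J, o) = -4 + ((o + J) - 188) = -4 + ((J + o) - 188) = -4 + (-188 + J + o) = -192 + J + o)
b(r, m) = 52 (b(r, m) = -1*(-52) = 52)
(-33126 + b(610, -574))/(139841 + F(515, 102)/k) = (-33126 + 52)/(139841 + (-192 + 515 + 102)/278915) = -33074/(139841 + 425*(1/278915)) = -33074/(139841 + 85/55783) = -33074/7800750588/55783 = -33074*55783/7800750588 = -922483471/3900375294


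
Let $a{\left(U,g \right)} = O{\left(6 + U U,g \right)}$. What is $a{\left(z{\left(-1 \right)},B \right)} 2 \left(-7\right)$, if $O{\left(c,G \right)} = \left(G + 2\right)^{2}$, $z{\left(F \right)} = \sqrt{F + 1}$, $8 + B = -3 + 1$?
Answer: $-896$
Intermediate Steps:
$B = -10$ ($B = -8 + \left(-3 + 1\right) = -8 - 2 = -10$)
$z{\left(F \right)} = \sqrt{1 + F}$
$O{\left(c,G \right)} = \left(2 + G\right)^{2}$
$a{\left(U,g \right)} = \left(2 + g\right)^{2}$
$a{\left(z{\left(-1 \right)},B \right)} 2 \left(-7\right) = \left(2 - 10\right)^{2} \cdot 2 \left(-7\right) = \left(-8\right)^{2} \cdot 2 \left(-7\right) = 64 \cdot 2 \left(-7\right) = 128 \left(-7\right) = -896$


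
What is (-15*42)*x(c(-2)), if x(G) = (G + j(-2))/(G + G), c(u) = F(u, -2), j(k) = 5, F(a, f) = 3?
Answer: -840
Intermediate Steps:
c(u) = 3
x(G) = (5 + G)/(2*G) (x(G) = (G + 5)/(G + G) = (5 + G)/((2*G)) = (5 + G)*(1/(2*G)) = (5 + G)/(2*G))
(-15*42)*x(c(-2)) = (-15*42)*((½)*(5 + 3)/3) = -315*8/3 = -630*4/3 = -840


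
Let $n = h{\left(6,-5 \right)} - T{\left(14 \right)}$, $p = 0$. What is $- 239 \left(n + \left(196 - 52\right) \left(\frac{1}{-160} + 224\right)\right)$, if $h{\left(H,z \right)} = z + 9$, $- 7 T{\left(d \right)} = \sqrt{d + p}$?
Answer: $- \frac{77099249}{10} - \frac{239 \sqrt{14}}{7} \approx -7.7101 \cdot 10^{6}$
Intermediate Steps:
$T{\left(d \right)} = - \frac{\sqrt{d}}{7}$ ($T{\left(d \right)} = - \frac{\sqrt{d + 0}}{7} = - \frac{\sqrt{d}}{7}$)
$h{\left(H,z \right)} = 9 + z$
$n = 4 + \frac{\sqrt{14}}{7}$ ($n = \left(9 - 5\right) - - \frac{\sqrt{14}}{7} = 4 + \frac{\sqrt{14}}{7} \approx 4.5345$)
$- 239 \left(n + \left(196 - 52\right) \left(\frac{1}{-160} + 224\right)\right) = - 239 \left(\left(4 + \frac{\sqrt{14}}{7}\right) + \left(196 - 52\right) \left(\frac{1}{-160} + 224\right)\right) = - 239 \left(\left(4 + \frac{\sqrt{14}}{7}\right) + 144 \left(- \frac{1}{160} + 224\right)\right) = - 239 \left(\left(4 + \frac{\sqrt{14}}{7}\right) + 144 \cdot \frac{35839}{160}\right) = - 239 \left(\left(4 + \frac{\sqrt{14}}{7}\right) + \frac{322551}{10}\right) = - 239 \left(\frac{322591}{10} + \frac{\sqrt{14}}{7}\right) = - \frac{77099249}{10} - \frac{239 \sqrt{14}}{7}$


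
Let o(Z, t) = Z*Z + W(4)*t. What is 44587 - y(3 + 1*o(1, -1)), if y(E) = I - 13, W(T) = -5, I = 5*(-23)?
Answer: 44715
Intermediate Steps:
I = -115
o(Z, t) = Z² - 5*t (o(Z, t) = Z*Z - 5*t = Z² - 5*t)
y(E) = -128 (y(E) = -115 - 13 = -128)
44587 - y(3 + 1*o(1, -1)) = 44587 - 1*(-128) = 44587 + 128 = 44715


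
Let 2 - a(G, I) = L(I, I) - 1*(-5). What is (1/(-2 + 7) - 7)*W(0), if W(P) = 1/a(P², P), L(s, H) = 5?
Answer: 17/20 ≈ 0.85000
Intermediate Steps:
a(G, I) = -8 (a(G, I) = 2 - (5 - 1*(-5)) = 2 - (5 + 5) = 2 - 1*10 = 2 - 10 = -8)
W(P) = -⅛ (W(P) = 1/(-8) = -⅛)
(1/(-2 + 7) - 7)*W(0) = (1/(-2 + 7) - 7)*(-⅛) = (1/5 - 7)*(-⅛) = (⅕ - 7)*(-⅛) = -34/5*(-⅛) = 17/20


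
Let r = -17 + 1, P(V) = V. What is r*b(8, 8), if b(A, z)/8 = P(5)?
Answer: -640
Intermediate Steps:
b(A, z) = 40 (b(A, z) = 8*5 = 40)
r = -16
r*b(8, 8) = -16*40 = -640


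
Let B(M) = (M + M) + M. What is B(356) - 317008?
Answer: -315940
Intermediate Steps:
B(M) = 3*M (B(M) = 2*M + M = 3*M)
B(356) - 317008 = 3*356 - 317008 = 1068 - 317008 = -315940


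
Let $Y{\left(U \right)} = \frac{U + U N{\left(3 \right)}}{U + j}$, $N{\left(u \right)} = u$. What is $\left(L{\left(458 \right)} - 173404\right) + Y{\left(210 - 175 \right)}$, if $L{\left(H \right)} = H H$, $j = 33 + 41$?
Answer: $\frac{3963380}{109} \approx 36361.0$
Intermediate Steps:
$j = 74$
$Y{\left(U \right)} = \frac{4 U}{74 + U}$ ($Y{\left(U \right)} = \frac{U + U 3}{U + 74} = \frac{U + 3 U}{74 + U} = \frac{4 U}{74 + U}$)
$L{\left(H \right)} = H^{2}$
$\left(L{\left(458 \right)} - 173404\right) + Y{\left(210 - 175 \right)} = \left(458^{2} - 173404\right) + \frac{4 \left(210 - 175\right)}{74 + \left(210 - 175\right)} = \left(209764 - 173404\right) + \frac{4 \left(210 - 175\right)}{74 + \left(210 - 175\right)} = 36360 + 4 \cdot 35 \frac{1}{74 + 35} = 36360 + 4 \cdot 35 \cdot \frac{1}{109} = 36360 + \frac{140}{109} = \frac{3963380}{109}$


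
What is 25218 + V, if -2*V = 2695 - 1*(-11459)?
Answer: 18141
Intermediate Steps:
V = -7077 (V = -(2695 - 1*(-11459))/2 = -(2695 + 11459)/2 = -½*14154 = -7077)
25218 + V = 25218 - 7077 = 18141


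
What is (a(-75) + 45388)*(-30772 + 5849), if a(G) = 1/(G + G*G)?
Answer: -6278188463123/5550 ≈ -1.1312e+9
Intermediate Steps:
a(G) = 1/(G + G²)
(a(-75) + 45388)*(-30772 + 5849) = (1/((-75)*(1 - 75)) + 45388)*(-30772 + 5849) = (-1/75/(-74) + 45388)*(-24923) = (-1/75*(-1/74) + 45388)*(-24923) = (1/5550 + 45388)*(-24923) = (251903401/5550)*(-24923) = -6278188463123/5550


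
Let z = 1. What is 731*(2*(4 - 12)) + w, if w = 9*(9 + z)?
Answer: -11606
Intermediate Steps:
w = 90 (w = 9*(9 + 1) = 9*10 = 90)
731*(2*(4 - 12)) + w = 731*(2*(4 - 12)) + 90 = 731*(2*(-8)) + 90 = 731*(-16) + 90 = -11696 + 90 = -11606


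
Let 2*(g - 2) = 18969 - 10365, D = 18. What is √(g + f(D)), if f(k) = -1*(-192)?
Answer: 4*√281 ≈ 67.052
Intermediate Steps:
f(k) = 192
g = 4304 (g = 2 + (18969 - 10365)/2 = 2 + (½)*8604 = 2 + 4302 = 4304)
√(g + f(D)) = √(4304 + 192) = √4496 = 4*√281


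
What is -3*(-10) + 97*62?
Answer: 6044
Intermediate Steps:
-3*(-10) + 97*62 = 30 + 6014 = 6044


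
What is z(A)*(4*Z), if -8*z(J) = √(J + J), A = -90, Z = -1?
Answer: 3*I*√5 ≈ 6.7082*I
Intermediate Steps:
z(J) = -√2*√J/8 (z(J) = -√(J + J)/8 = -√2*√J/8)
z(A)*(4*Z) = (-√2*√(-90)/8)*(4*(-1)) = -√2*3*I*√10/8*(-4) = -3*I*√5/4*(-4) = 3*I*√5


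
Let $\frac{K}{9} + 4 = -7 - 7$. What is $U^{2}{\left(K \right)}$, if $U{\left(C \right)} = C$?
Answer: $26244$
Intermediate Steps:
$K = -162$ ($K = -36 + 9 \left(-7 - 7\right) = -36 + 9 \left(-14\right) = -36 - 126 = -162$)
$U^{2}{\left(K \right)} = \left(-162\right)^{2} = 26244$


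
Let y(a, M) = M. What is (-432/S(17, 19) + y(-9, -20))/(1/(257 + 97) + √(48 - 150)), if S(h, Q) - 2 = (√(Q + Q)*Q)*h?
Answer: 1416*(-118 - 1615*√38)/((1 + 354*I*√102)*(2 + 323*√38)) ≈ -0.0005599 + 2.0018*I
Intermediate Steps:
S(h, Q) = 2 + h*√2*Q^(3/2) (S(h, Q) = 2 + (√(Q + Q)*Q)*h = 2 + (√(2*Q)*Q)*h = 2 + ((√2*√Q)*Q)*h = 2 + (√2*Q^(3/2))*h = 2 + h*√2*Q^(3/2))
(-432/S(17, 19) + y(-9, -20))/(1/(257 + 97) + √(48 - 150)) = (-432/(2 + 17*√2*19^(3/2)) - 20)/(1/(257 + 97) + √(48 - 150)) = (-432/(2 + 17*√2*(19*√19)) - 20)/(1/354 + √(-102)) = (-432/(2 + 323*√38) - 20)/(1/354 + I*√102) = (-20 - 432/(2 + 323*√38))/(1/354 + I*√102)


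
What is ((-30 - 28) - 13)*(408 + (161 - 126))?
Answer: -31453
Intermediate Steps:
((-30 - 28) - 13)*(408 + (161 - 126)) = (-58 - 13)*(408 + 35) = -71*443 = -31453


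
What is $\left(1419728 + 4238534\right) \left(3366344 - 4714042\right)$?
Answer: $-7625628380876$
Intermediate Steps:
$\left(1419728 + 4238534\right) \left(3366344 - 4714042\right) = 5658262 \left(-1347698\right) = -7625628380876$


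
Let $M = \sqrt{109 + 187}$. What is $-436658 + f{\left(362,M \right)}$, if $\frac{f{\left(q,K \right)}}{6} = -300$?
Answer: $-438458$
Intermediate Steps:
$M = 2 \sqrt{74}$ ($M = \sqrt{296} = 2 \sqrt{74} \approx 17.205$)
$f{\left(q,K \right)} = -1800$ ($f{\left(q,K \right)} = 6 \left(-300\right) = -1800$)
$-436658 + f{\left(362,M \right)} = -436658 - 1800 = -438458$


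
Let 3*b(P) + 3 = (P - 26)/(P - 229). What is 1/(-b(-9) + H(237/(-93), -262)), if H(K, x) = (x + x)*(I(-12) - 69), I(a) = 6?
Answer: 102/3367321 ≈ 3.0291e-5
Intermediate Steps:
b(P) = -1 + (-26 + P)/(3*(-229 + P)) (b(P) = -1 + ((P - 26)/(P - 229))/3 = -1 + ((-26 + P)/(-229 + P))/3 = -1 + (-26 + P)/(3*(-229 + P)))
H(K, x) = -126*x (H(K, x) = (x + x)*(6 - 69) = (2*x)*(-63) = -126*x)
1/(-b(-9) + H(237/(-93), -262)) = 1/(-(661 - 2*(-9))/(3*(-229 - 9)) - 126*(-262)) = 1/(-(661 + 18)/(3*(-238)) + 33012) = 1/(-(-1)*679/(3*238) + 33012) = 1/(-1*(-97/102) + 33012) = 1/(97/102 + 33012) = 1/(3367321/102) = 102/3367321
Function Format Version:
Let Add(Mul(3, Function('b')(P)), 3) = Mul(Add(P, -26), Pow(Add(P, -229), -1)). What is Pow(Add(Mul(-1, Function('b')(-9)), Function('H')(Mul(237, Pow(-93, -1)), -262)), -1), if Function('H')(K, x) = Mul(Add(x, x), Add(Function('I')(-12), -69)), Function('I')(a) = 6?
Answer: Rational(102, 3367321) ≈ 3.0291e-5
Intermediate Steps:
Function('b')(P) = Add(-1, Mul(Rational(1, 3), Pow(Add(-229, P), -1), Add(-26, P))) (Function('b')(P) = Add(-1, Mul(Rational(1, 3), Mul(Add(P, -26), Pow(Add(P, -229), -1)))) = Add(-1, Mul(Rational(1, 3), Mul(Add(-26, P), Pow(Add(-229, P), -1)))) = Add(-1, Mul(Rational(1, 3), Mul(Pow(Add(-229, P), -1), Add(-26, P)))) = Add(-1, Mul(Rational(1, 3), Pow(Add(-229, P), -1), Add(-26, P))))
Function('H')(K, x) = Mul(-126, x) (Function('H')(K, x) = Mul(Add(x, x), Add(6, -69)) = Mul(Mul(2, x), -63) = Mul(-126, x))
Pow(Add(Mul(-1, Function('b')(-9)), Function('H')(Mul(237, Pow(-93, -1)), -262)), -1) = Pow(Add(Mul(-1, Mul(Rational(1, 3), Pow(Add(-229, -9), -1), Add(661, Mul(-2, -9)))), Mul(-126, -262)), -1) = Pow(Add(Mul(-1, Mul(Rational(1, 3), Pow(-238, -1), Add(661, 18))), 33012), -1) = Pow(Add(Mul(-1, Mul(Rational(1, 3), Rational(-1, 238), 679)), 33012), -1) = Pow(Add(Mul(-1, Rational(-97, 102)), 33012), -1) = Pow(Add(Rational(97, 102), 33012), -1) = Pow(Rational(3367321, 102), -1) = Rational(102, 3367321)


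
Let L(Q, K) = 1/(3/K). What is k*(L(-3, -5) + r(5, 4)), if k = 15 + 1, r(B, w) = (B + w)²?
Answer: 3808/3 ≈ 1269.3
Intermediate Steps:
k = 16
L(Q, K) = K/3
k*(L(-3, -5) + r(5, 4)) = 16*((⅓)*(-5) + (5 + 4)²) = 16*(-5/3 + 9²) = 16*(-5/3 + 81) = 16*(238/3) = 3808/3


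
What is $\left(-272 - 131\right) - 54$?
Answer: $-457$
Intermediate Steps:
$\left(-272 - 131\right) - 54 = -403 - 54 = -457$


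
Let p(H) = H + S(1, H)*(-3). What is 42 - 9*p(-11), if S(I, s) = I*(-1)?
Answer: 114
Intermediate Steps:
S(I, s) = -I
p(H) = 3 + H (p(H) = H - 1*1*(-3) = H - 1*(-3) = H + 3 = 3 + H)
42 - 9*p(-11) = 42 - 9*(3 - 11) = 42 - 9*(-8) = 42 + 72 = 114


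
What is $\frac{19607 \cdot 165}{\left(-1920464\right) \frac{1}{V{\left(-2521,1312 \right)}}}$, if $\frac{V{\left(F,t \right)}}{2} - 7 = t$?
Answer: $- \frac{462165}{104} \approx -4443.9$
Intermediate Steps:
$V{\left(F,t \right)} = 14 + 2 t$
$\frac{19607 \cdot 165}{\left(-1920464\right) \frac{1}{V{\left(-2521,1312 \right)}}} = \frac{19607 \cdot 165}{\left(-1920464\right) \frac{1}{14 + 2 \cdot 1312}} = \frac{3235155}{\left(-1920464\right) \frac{1}{14 + 2624}} = \frac{3235155}{\left(-1920464\right) \frac{1}{2638}} = \frac{3235155}{-728} = 3235155 \left(- \frac{1}{728}\right) = - \frac{462165}{104}$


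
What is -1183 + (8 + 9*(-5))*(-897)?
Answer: 32006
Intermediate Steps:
-1183 + (8 + 9*(-5))*(-897) = -1183 + (8 - 45)*(-897) = -1183 - 37*(-897) = -1183 + 33189 = 32006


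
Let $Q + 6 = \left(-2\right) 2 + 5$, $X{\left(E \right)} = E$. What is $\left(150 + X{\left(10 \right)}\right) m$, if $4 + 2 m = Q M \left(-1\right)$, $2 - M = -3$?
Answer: $1680$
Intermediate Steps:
$M = 5$ ($M = 2 - -3 = 2 + 3 = 5$)
$Q = -5$ ($Q = -6 + \left(\left(-2\right) 2 + 5\right) = -6 + \left(-4 + 5\right) = -6 + 1 = -5$)
$m = \frac{21}{2}$ ($m = -2 + \frac{\left(-5\right) 5 \left(-1\right)}{2} = -2 + \frac{\left(-25\right) \left(-1\right)}{2} = -2 + \frac{1}{2} \cdot 25 = -2 + \frac{25}{2} = \frac{21}{2} \approx 10.5$)
$\left(150 + X{\left(10 \right)}\right) m = \left(150 + 10\right) \frac{21}{2} = 160 \cdot \frac{21}{2} = 1680$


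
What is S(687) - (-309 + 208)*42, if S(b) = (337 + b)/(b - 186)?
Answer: 2126266/501 ≈ 4244.0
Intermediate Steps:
S(b) = (337 + b)/(-186 + b)
S(687) - (-309 + 208)*42 = (337 + 687)/(-186 + 687) - (-309 + 208)*42 = 1024/501 - (-101)*42 = (1/501)*1024 - 1*(-4242) = 1024/501 + 4242 = 2126266/501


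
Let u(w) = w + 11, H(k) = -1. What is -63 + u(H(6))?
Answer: -53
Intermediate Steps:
u(w) = 11 + w
-63 + u(H(6)) = -63 + (11 - 1) = -63 + 10 = -53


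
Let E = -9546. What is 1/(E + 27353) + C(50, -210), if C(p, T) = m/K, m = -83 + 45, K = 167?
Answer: -676499/2973769 ≈ -0.22749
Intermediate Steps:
m = -38
C(p, T) = -38/167
1/(E + 27353) + C(50, -210) = 1/(-9546 + 27353) - 38/167 = 1/17807 - 38/167 = -676499/2973769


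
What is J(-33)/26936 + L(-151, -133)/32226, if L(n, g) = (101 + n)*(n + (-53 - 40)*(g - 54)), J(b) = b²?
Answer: -11591868943/434019768 ≈ -26.708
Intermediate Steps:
L(n, g) = (101 + n)*(5022 + n - 93*g) (L(n, g) = (101 + n)*(n - 93*(-54 + g)) = (101 + n)*(n + (5022 - 93*g)) = (101 + n)*(5022 + n - 93*g))
J(-33)/26936 + L(-151, -133)/32226 = (-33)²/26936 + (507222 + (-151)² - 9393*(-133) + 5123*(-151) - 93*(-133)*(-151))/32226 = 1089*(1/26936) + (507222 + 22801 + 1249269 - 773573 - 1867719)*(1/32226) = 1089/26936 - 862000*1/32226 = 1089/26936 - 431000/16113 = -11591868943/434019768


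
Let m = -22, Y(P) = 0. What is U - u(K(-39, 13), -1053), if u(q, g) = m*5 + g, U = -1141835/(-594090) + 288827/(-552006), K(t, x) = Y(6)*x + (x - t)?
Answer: 13176479570/11316123 ≈ 1164.4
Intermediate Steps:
K(t, x) = x - t (K(t, x) = 0*x + (x - t) = 0 + (x - t) = x - t)
U = 15828521/11316123 (U = -1141835*(-1/594090) + 288827*(-1/552006) = 9929/5166 - 41261/78858 = 15828521/11316123 ≈ 1.3988)
u(q, g) = -110 + g (u(q, g) = -22*5 + g = -110 + g)
U - u(K(-39, 13), -1053) = 15828521/11316123 - (-110 - 1053) = 15828521/11316123 - 1*(-1163) = 15828521/11316123 + 1163 = 13176479570/11316123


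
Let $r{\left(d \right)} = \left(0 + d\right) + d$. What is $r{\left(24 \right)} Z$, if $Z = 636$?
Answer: $30528$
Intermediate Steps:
$r{\left(d \right)} = 2 d$ ($r{\left(d \right)} = d + d = 2 d$)
$r{\left(24 \right)} Z = 2 \cdot 24 \cdot 636 = 48 \cdot 636 = 30528$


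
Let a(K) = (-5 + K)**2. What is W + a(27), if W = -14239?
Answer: -13755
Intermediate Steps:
W + a(27) = -14239 + (-5 + 27)**2 = -14239 + 22**2 = -14239 + 484 = -13755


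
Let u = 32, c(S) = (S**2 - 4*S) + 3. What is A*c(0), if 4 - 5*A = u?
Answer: -84/5 ≈ -16.800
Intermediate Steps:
c(S) = 3 + S**2 - 4*S
A = -28/5 (A = 4/5 - 1/5*32 = 4/5 - 32/5 = -28/5 ≈ -5.6000)
A*c(0) = -28*(3 + 0**2 - 4*0)/5 = -28*(3 + 0 + 0)/5 = -28/5*3 = -84/5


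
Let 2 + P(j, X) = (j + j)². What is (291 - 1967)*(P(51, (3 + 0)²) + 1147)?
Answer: -19356124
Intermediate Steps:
P(j, X) = -2 + 4*j² (P(j, X) = -2 + (j + j)² = -2 + (2*j)² = -2 + 4*j²)
(291 - 1967)*(P(51, (3 + 0)²) + 1147) = (291 - 1967)*((-2 + 4*51²) + 1147) = -1676*((-2 + 4*2601) + 1147) = -1676*((-2 + 10404) + 1147) = -1676*(10402 + 1147) = -1676*11549 = -19356124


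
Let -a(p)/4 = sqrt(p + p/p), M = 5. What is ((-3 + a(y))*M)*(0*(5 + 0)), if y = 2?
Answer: 0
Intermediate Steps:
a(p) = -4*sqrt(1 + p) (a(p) = -4*sqrt(p + p/p) = -4*sqrt(p + 1) = -4*sqrt(1 + p))
((-3 + a(y))*M)*(0*(5 + 0)) = ((-3 - 4*sqrt(1 + 2))*5)*(0*(5 + 0)) = ((-3 - 4*sqrt(3))*5)*(0*5) = (-15 - 20*sqrt(3))*0 = 0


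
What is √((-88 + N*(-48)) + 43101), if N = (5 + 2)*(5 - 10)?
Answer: √44693 ≈ 211.41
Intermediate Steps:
N = -35 (N = 7*(-5) = -35)
√((-88 + N*(-48)) + 43101) = √((-88 - 35*(-48)) + 43101) = √((-88 + 1680) + 43101) = √(1592 + 43101) = √44693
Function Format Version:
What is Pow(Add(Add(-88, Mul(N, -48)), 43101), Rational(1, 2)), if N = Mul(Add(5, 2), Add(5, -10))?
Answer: Pow(44693, Rational(1, 2)) ≈ 211.41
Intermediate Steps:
N = -35 (N = Mul(7, -5) = -35)
Pow(Add(Add(-88, Mul(N, -48)), 43101), Rational(1, 2)) = Pow(Add(Add(-88, Mul(-35, -48)), 43101), Rational(1, 2)) = Pow(Add(Add(-88, 1680), 43101), Rational(1, 2)) = Pow(Add(1592, 43101), Rational(1, 2)) = Pow(44693, Rational(1, 2))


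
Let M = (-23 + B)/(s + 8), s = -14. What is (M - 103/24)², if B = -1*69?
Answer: 70225/576 ≈ 121.92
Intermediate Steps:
B = -69
M = 46/3 (M = (-23 - 69)/(-14 + 8) = -92/(-6) = -92*(-⅙) = 46/3 ≈ 15.333)
(M - 103/24)² = (46/3 - 103/24)² = (265/24)² = 70225/576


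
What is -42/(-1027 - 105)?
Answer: 21/566 ≈ 0.037102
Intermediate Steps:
-42/(-1027 - 105) = -42/(-1132) = -1/1132*(-42) = 21/566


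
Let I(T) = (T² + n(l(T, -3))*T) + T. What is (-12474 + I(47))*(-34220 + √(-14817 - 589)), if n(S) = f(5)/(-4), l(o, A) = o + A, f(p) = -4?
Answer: 348051620 - 10171*I*√15406 ≈ 3.4805e+8 - 1.2624e+6*I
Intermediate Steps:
l(o, A) = A + o
n(S) = 1 (n(S) = -4/(-4) = -4*(-¼) = 1)
I(T) = T² + 2*T (I(T) = (T² + 1*T) + T = (T² + T) + T = (T + T²) + T = T² + 2*T)
(-12474 + I(47))*(-34220 + √(-14817 - 589)) = (-12474 + 47*(2 + 47))*(-34220 + √(-14817 - 589)) = (-12474 + 47*49)*(-34220 + √(-15406)) = (-12474 + 2303)*(-34220 + I*√15406) = -10171*(-34220 + I*√15406) = 348051620 - 10171*I*√15406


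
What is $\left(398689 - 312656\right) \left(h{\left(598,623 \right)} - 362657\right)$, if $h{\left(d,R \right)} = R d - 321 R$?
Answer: $-16353668838$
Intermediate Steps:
$h{\left(d,R \right)} = - 321 R + R d$
$\left(398689 - 312656\right) \left(h{\left(598,623 \right)} - 362657\right) = \left(398689 - 312656\right) \left(623 \left(-321 + 598\right) - 362657\right) = 86033 \left(623 \cdot 277 - 362657\right) = 86033 \left(172571 - 362657\right) = 86033 \left(-190086\right) = -16353668838$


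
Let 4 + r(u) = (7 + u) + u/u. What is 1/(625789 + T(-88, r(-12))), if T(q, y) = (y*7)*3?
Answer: 1/625621 ≈ 1.5984e-6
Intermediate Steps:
r(u) = 4 + u (r(u) = -4 + ((7 + u) + u/u) = -4 + ((7 + u) + 1) = -4 + (8 + u) = 4 + u)
T(q, y) = 21*y (T(q, y) = (7*y)*3 = 21*y)
1/(625789 + T(-88, r(-12))) = 1/(625789 + 21*(4 - 12)) = 1/(625789 + 21*(-8)) = 1/(625789 - 168) = 1/625621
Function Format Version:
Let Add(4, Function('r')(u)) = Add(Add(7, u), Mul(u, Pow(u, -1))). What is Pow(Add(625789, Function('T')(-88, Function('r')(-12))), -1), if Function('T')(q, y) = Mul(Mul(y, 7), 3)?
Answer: Rational(1, 625621) ≈ 1.5984e-6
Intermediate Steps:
Function('r')(u) = Add(4, u) (Function('r')(u) = Add(-4, Add(Add(7, u), Mul(u, Pow(u, -1)))) = Add(-4, Add(Add(7, u), 1)) = Add(-4, Add(8, u)) = Add(4, u))
Function('T')(q, y) = Mul(21, y) (Function('T')(q, y) = Mul(Mul(7, y), 3) = Mul(21, y))
Pow(Add(625789, Function('T')(-88, Function('r')(-12))), -1) = Pow(Add(625789, Mul(21, Add(4, -12))), -1) = Pow(Add(625789, Mul(21, -8)), -1) = Pow(Add(625789, -168), -1) = Pow(625621, -1) = Rational(1, 625621)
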